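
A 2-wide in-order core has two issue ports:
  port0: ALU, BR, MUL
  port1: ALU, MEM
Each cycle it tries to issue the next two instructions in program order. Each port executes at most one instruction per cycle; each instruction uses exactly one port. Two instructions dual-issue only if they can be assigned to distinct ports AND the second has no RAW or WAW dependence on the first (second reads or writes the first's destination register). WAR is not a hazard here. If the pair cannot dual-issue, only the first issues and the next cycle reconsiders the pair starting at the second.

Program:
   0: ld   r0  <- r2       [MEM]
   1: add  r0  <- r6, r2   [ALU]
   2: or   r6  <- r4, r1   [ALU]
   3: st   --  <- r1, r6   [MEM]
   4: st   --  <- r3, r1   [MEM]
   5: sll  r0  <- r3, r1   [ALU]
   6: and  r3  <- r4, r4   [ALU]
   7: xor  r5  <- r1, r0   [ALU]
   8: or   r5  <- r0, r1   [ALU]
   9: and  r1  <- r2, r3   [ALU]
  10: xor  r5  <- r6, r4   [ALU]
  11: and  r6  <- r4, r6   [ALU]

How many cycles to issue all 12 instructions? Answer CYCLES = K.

0. ld @i0  | WAW r0
1. add+or @i1&i2  | 2-wide
2. st @i3  | no-port MEM/MEM
3. st+sll @i4&i5  | 2-wide
4. and+xor @i6&i7  | 2-wide
5. or+and @i8&i9  | 2-wide
6. xor+and @i10&i11  | 2-wide

CYCLES = 7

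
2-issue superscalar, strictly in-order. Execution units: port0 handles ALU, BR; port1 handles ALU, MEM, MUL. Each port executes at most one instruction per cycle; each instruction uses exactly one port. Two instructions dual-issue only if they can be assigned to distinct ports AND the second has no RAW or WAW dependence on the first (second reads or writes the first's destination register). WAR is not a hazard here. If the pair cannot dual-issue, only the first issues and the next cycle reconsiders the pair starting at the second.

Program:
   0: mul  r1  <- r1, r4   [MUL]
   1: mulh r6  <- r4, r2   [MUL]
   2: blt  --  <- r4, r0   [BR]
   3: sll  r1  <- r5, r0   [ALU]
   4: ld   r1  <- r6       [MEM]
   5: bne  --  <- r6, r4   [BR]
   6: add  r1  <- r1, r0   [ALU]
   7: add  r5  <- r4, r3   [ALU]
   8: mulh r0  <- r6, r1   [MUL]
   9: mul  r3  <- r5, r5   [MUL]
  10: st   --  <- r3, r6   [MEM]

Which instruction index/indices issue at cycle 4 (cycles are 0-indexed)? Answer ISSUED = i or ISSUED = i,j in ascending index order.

ISSUED = 6,7

  cy0 -> i0 (mul.MUL) no-port MUL/MUL
  cy1 -> i1&i2 (mulh.MUL;blt.BR) dual
  cy2 -> i3 (sll.ALU) WAW r1
  cy3 -> i4&i5 (ld.MEM;bne.BR) dual
  cy4 -> i6&i7 (add.ALU;add.ALU) dual
  cy5 -> i8 (mulh.MUL) no-port MUL/MUL
  cy6 -> i9 (mul.MUL) no-port MUL/MEM
  cy7 -> i10 (st.MEM) tail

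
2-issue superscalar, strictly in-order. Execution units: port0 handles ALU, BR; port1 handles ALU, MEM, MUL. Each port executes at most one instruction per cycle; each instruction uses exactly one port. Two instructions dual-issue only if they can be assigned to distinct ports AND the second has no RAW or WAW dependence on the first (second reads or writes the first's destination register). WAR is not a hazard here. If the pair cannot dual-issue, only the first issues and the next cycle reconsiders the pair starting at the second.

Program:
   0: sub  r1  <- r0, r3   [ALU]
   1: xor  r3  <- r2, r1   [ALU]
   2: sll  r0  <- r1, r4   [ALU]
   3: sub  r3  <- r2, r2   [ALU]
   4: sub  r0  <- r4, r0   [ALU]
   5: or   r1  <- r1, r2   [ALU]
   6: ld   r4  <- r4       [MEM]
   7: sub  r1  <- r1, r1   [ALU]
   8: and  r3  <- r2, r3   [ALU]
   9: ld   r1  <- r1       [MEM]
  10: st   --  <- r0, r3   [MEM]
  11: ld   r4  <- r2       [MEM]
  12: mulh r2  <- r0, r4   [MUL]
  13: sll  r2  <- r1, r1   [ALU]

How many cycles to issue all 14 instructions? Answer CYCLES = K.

#0 head=0: sub.ALU i0 RAW r1
#1 head=1: xor.ALU/sll.ALU i1/i2 dual
#2 head=3: sub.ALU/sub.ALU i3/i4 dual
#3 head=5: or.ALU/ld.MEM i5/i6 dual
#4 head=7: sub.ALU/and.ALU i7/i8 dual
#5 head=9: ld.MEM i9 no-port MEM/MEM
#6 head=10: st.MEM i10 no-port MEM/MEM
#7 head=11: ld.MEM i11 no-port MEM/MUL
#8 head=12: mulh.MUL i12 WAW r2
#9 head=13: sll.ALU i13 tail

CYCLES = 10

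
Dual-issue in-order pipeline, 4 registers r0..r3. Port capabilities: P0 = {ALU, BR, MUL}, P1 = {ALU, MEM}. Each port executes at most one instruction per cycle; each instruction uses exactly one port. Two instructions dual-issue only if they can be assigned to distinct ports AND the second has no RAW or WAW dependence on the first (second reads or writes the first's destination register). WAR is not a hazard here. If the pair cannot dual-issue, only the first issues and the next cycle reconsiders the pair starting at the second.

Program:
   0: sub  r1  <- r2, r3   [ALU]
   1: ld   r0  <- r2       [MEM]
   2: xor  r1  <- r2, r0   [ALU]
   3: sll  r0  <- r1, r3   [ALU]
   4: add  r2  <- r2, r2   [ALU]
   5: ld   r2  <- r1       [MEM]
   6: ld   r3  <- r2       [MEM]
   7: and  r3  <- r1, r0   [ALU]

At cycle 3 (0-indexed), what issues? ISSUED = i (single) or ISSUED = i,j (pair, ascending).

ISSUED = 5

  cy0 -> i0+i1 (sub/ld) 2-wide
  cy1 -> i2 (xor) RAW r1
  cy2 -> i3+i4 (sll/add) 2-wide
  cy3 -> i5 (ld) no-port MEM/MEM
  cy4 -> i6 (ld) WAW r3
  cy5 -> i7 (and) tail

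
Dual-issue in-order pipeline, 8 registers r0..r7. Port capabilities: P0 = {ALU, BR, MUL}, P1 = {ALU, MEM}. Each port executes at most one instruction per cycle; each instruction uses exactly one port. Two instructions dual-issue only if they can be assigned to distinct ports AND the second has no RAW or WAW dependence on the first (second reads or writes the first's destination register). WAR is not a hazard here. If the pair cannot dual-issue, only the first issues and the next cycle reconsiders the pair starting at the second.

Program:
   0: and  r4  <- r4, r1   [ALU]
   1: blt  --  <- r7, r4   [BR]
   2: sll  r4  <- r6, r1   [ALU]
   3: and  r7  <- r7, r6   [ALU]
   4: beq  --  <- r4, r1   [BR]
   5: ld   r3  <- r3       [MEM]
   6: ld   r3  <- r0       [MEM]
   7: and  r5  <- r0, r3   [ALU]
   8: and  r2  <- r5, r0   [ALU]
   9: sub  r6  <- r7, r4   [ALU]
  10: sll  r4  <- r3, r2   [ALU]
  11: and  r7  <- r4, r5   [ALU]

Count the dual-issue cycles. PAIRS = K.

PAIRS = 3

t=0 i0:and ; RAW r4
t=1 i1&i2:blt+sll ; dual
t=2 i3&i4:and+beq ; dual
t=3 i5:ld ; no-port MEM/MEM
t=4 i6:ld ; RAW r3
t=5 i7:and ; RAW r5
t=6 i8&i9:and+sub ; dual
t=7 i10:sll ; RAW r4
t=8 i11:and ; tail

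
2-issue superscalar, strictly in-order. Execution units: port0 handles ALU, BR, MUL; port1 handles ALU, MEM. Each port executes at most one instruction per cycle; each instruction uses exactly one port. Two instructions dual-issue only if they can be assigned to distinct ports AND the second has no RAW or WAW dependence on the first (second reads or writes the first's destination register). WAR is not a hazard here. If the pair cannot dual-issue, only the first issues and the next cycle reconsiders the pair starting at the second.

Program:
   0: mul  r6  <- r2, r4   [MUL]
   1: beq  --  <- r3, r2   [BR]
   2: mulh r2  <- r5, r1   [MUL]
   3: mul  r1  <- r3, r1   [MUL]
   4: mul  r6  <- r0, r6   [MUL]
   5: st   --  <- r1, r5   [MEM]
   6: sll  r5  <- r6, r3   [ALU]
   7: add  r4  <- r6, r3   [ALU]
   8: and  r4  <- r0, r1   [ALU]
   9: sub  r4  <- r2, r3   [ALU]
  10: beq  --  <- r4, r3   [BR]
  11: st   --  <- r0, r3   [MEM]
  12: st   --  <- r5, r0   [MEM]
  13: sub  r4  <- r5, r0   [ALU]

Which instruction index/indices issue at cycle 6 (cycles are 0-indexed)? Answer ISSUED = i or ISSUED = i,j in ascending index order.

t=0 i0:mul ; no-port MUL/BR
t=1 i1:beq ; no-port BR/MUL
t=2 i2:mulh ; no-port MUL/MUL
t=3 i3:mul ; no-port MUL/MUL
t=4 i4+i5:mul st ; dual
t=5 i6+i7:sll add ; dual
t=6 i8:and ; WAW r4
t=7 i9:sub ; RAW r4
t=8 i10+i11:beq st ; dual
t=9 i12+i13:st sub ; dual

ISSUED = 8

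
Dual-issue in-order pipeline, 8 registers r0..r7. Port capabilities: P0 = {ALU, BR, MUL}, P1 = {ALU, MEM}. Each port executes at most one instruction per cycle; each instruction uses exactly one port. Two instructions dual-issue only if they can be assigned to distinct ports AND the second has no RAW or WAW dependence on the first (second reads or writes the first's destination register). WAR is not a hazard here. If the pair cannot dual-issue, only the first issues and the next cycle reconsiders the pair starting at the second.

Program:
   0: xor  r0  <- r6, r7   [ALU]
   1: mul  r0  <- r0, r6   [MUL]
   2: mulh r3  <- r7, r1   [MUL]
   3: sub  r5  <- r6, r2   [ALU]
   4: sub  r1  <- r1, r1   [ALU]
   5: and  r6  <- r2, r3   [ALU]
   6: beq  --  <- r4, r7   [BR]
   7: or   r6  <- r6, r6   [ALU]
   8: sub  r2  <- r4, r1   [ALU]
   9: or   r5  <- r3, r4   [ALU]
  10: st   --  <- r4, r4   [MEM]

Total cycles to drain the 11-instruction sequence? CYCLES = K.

c0: i0 xor.ALU  RAW+WAW r0
c1: i1 mul.MUL  no-port MUL/MUL
c2: i2+i3 mulh.MUL/sub.ALU  pair
c3: i4+i5 sub.ALU/and.ALU  pair
c4: i6+i7 beq.BR/or.ALU  pair
c5: i8+i9 sub.ALU/or.ALU  pair
c6: i10 st.MEM  tail

CYCLES = 7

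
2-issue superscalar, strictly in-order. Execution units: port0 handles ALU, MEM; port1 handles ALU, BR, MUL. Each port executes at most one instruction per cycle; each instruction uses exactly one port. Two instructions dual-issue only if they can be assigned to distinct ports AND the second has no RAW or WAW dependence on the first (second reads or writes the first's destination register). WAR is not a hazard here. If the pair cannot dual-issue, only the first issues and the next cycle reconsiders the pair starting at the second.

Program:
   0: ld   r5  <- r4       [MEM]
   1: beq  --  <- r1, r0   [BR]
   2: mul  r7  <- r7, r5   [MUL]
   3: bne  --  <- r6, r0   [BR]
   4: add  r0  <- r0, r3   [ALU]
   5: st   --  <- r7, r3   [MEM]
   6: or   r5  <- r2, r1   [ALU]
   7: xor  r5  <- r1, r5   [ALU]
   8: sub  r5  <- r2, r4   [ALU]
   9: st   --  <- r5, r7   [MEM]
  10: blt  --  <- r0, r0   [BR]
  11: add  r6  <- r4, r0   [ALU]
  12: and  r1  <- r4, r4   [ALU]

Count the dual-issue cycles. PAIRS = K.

PAIRS = 5

0. ld;beq @i0,i1  | dual
1. mul @i2  | no-port MUL/BR
2. bne;add @i3,i4  | dual
3. st;or @i5,i6  | dual
4. xor @i7  | WAW r5
5. sub @i8  | RAW r5
6. st;blt @i9,i10  | dual
7. add;and @i11,i12  | dual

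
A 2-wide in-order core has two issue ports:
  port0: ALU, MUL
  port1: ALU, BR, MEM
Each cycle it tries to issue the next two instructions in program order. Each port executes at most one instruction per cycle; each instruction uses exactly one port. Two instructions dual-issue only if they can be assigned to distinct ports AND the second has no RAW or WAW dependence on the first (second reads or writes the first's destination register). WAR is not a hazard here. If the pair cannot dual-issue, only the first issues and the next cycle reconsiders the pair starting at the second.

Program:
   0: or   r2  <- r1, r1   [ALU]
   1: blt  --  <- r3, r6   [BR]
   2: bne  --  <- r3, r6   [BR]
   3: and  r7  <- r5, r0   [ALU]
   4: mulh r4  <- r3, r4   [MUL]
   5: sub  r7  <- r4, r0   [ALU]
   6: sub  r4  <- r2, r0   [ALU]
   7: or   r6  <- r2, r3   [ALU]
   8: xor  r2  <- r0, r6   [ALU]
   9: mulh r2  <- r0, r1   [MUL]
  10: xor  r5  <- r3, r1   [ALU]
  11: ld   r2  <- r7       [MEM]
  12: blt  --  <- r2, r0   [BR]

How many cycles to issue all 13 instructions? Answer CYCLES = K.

CYCLES = 9

c0: i0,i1 or.ALU/blt.BR  pair
c1: i2,i3 bne.BR/and.ALU  pair
c2: i4 mulh.MUL  RAW r4
c3: i5,i6 sub.ALU/sub.ALU  pair
c4: i7 or.ALU  RAW r6
c5: i8 xor.ALU  WAW r2
c6: i9,i10 mulh.MUL/xor.ALU  pair
c7: i11 ld.MEM  no-port MEM/BR
c8: i12 blt.BR  tail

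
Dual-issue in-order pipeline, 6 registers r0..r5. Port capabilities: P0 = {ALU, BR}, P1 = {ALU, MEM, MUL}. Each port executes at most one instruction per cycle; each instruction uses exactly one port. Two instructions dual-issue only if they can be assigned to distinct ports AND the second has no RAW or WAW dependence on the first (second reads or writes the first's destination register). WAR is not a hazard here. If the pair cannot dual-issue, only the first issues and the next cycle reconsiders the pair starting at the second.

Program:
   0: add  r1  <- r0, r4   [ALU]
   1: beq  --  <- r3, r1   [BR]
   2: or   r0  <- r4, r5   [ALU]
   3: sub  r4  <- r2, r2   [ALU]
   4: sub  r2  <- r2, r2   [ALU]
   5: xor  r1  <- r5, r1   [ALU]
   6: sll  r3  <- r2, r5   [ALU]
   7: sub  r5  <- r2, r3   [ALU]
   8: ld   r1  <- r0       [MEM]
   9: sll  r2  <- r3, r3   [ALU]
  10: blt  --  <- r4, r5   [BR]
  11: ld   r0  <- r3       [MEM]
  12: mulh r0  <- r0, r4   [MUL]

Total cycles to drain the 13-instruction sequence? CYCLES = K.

CYCLES = 8

0. add.ALU @i0  | RAW r1
1. beq.BR/or.ALU @i1&i2  | dual
2. sub.ALU/sub.ALU @i3&i4  | dual
3. xor.ALU/sll.ALU @i5&i6  | dual
4. sub.ALU/ld.MEM @i7&i8  | dual
5. sll.ALU/blt.BR @i9&i10  | dual
6. ld.MEM @i11  | no-port MEM/MUL
7. mulh.MUL @i12  | tail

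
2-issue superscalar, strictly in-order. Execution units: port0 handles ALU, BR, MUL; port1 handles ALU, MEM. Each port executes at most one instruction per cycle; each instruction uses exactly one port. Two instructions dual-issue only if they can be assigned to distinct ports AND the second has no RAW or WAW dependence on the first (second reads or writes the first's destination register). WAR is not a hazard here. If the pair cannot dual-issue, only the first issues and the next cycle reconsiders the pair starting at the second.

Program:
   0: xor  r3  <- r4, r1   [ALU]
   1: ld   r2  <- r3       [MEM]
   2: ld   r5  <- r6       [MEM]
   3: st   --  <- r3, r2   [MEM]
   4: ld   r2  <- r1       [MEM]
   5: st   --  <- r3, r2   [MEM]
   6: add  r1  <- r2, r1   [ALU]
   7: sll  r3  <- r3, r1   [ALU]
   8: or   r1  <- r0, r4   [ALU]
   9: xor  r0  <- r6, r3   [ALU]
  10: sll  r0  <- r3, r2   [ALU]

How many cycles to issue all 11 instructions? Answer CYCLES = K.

CYCLES = 9

c0: i0 xor  RAW r3
c1: i1 ld  no-port MEM/MEM
c2: i2 ld  no-port MEM/MEM
c3: i3 st  no-port MEM/MEM
c4: i4 ld  no-port MEM/MEM
c5: i5+i6 st+add  2-wide
c6: i7+i8 sll+or  2-wide
c7: i9 xor  WAW r0
c8: i10 sll  tail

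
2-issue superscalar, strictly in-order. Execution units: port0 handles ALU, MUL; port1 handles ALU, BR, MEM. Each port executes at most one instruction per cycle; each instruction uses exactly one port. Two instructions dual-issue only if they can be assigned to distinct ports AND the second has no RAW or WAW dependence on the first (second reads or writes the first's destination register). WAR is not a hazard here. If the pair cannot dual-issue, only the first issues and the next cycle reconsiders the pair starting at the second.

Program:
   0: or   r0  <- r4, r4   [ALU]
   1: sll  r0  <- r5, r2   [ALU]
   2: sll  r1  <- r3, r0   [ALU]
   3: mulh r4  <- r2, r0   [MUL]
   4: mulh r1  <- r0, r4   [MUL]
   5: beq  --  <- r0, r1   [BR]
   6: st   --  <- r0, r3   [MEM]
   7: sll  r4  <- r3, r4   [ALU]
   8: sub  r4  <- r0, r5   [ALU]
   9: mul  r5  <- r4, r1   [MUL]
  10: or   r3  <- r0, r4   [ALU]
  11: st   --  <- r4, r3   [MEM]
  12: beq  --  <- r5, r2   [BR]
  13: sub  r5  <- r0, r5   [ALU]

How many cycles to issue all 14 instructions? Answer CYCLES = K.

[0] i0  or  -- WAW r0
[1] i1  sll  -- RAW r0
[2] i2+i3  sll mulh  -- 2-wide
[3] i4  mulh  -- RAW r1
[4] i5  beq  -- no-port BR/MEM
[5] i6+i7  st sll  -- 2-wide
[6] i8  sub  -- RAW r4
[7] i9+i10  mul or  -- 2-wide
[8] i11  st  -- no-port MEM/BR
[9] i12+i13  beq sub  -- 2-wide

CYCLES = 10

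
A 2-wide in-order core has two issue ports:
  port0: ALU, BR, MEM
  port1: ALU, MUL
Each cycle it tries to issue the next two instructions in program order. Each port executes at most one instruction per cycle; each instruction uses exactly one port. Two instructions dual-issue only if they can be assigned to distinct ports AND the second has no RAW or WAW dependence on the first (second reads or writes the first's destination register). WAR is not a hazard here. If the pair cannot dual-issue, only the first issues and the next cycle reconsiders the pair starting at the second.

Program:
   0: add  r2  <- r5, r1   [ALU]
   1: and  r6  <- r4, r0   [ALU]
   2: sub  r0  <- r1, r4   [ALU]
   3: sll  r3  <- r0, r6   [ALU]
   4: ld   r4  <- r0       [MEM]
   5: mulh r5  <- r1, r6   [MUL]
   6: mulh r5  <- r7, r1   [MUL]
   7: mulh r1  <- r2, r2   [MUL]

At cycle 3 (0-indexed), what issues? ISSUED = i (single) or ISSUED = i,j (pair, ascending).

ISSUED = 5

0. add;and @i0+i1  | 2-wide
1. sub @i2  | RAW r0
2. sll;ld @i3+i4  | 2-wide
3. mulh @i5  | no-port MUL/MUL
4. mulh @i6  | no-port MUL/MUL
5. mulh @i7  | tail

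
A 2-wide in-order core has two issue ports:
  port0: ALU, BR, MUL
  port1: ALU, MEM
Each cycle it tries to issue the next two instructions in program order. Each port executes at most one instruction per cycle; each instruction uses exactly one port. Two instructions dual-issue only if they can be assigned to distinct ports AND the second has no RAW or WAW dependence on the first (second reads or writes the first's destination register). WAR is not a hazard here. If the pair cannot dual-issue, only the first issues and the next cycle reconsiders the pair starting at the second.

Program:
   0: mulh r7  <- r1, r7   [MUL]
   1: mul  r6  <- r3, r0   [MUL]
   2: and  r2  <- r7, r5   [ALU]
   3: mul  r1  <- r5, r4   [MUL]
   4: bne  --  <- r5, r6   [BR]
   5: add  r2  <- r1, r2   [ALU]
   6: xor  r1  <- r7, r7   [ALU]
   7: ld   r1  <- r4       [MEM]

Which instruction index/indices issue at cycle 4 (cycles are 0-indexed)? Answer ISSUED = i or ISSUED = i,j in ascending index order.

ISSUED = 6

c0: i0 mulh.MUL  no-port MUL/MUL
c1: i1/i2 mul.MUL+and.ALU  pair
c2: i3 mul.MUL  no-port MUL/BR
c3: i4/i5 bne.BR+add.ALU  pair
c4: i6 xor.ALU  WAW r1
c5: i7 ld.MEM  tail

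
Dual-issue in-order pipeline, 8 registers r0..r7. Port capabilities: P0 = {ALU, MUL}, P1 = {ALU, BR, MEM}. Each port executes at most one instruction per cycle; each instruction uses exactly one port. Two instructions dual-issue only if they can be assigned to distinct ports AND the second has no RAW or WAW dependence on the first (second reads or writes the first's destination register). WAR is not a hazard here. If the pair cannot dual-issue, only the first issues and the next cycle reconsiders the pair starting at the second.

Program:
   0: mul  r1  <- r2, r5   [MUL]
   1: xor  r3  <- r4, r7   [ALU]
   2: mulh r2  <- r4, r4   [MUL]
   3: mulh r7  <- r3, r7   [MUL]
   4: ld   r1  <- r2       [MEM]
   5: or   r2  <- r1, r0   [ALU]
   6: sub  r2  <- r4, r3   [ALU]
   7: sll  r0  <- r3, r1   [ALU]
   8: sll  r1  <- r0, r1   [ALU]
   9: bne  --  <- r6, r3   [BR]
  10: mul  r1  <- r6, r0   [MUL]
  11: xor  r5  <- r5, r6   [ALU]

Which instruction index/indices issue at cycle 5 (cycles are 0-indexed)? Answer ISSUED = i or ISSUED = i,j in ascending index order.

ISSUED = 8,9

#0 head=0: mul/xor i0+i1 pair
#1 head=2: mulh i2 no-port MUL/MUL
#2 head=3: mulh/ld i3+i4 pair
#3 head=5: or i5 WAW r2
#4 head=6: sub/sll i6+i7 pair
#5 head=8: sll/bne i8+i9 pair
#6 head=10: mul/xor i10+i11 pair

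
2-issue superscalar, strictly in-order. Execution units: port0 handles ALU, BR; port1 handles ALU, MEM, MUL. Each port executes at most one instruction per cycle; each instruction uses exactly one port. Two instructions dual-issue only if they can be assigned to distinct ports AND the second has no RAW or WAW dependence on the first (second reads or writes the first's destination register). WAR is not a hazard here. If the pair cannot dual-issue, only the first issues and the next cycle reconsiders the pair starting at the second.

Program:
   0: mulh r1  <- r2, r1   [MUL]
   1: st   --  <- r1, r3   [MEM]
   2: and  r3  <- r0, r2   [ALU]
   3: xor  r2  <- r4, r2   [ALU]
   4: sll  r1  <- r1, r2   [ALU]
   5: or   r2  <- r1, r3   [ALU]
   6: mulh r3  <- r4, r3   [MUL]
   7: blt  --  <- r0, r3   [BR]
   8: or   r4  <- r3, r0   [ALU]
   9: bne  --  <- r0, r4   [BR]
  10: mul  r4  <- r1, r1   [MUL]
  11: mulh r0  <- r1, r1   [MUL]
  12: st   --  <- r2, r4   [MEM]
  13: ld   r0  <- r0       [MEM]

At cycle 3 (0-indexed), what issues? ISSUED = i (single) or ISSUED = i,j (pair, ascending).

ISSUED = 4

0. mulh.MUL @i0  | no-port MUL/MEM
1. st.MEM/and.ALU @i1+i2  | dual
2. xor.ALU @i3  | RAW r2
3. sll.ALU @i4  | RAW r1
4. or.ALU/mulh.MUL @i5+i6  | dual
5. blt.BR/or.ALU @i7+i8  | dual
6. bne.BR/mul.MUL @i9+i10  | dual
7. mulh.MUL @i11  | no-port MUL/MEM
8. st.MEM @i12  | no-port MEM/MEM
9. ld.MEM @i13  | tail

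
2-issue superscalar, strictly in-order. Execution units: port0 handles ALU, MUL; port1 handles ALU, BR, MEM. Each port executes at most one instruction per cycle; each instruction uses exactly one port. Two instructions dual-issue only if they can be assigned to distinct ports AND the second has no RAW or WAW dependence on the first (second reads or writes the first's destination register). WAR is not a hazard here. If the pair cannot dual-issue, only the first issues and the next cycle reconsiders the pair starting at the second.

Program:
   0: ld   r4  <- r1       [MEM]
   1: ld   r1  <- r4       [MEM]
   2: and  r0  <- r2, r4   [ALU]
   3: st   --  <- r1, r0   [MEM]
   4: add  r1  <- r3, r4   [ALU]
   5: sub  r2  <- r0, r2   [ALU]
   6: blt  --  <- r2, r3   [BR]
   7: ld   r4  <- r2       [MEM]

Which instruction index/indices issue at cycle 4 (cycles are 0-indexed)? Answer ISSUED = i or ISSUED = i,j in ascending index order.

t=0 i0:ld.MEM ; no-port MEM/MEM
t=1 i1+i2:ld.MEM+and.ALU ; dual
t=2 i3+i4:st.MEM+add.ALU ; dual
t=3 i5:sub.ALU ; RAW r2
t=4 i6:blt.BR ; no-port BR/MEM
t=5 i7:ld.MEM ; tail

ISSUED = 6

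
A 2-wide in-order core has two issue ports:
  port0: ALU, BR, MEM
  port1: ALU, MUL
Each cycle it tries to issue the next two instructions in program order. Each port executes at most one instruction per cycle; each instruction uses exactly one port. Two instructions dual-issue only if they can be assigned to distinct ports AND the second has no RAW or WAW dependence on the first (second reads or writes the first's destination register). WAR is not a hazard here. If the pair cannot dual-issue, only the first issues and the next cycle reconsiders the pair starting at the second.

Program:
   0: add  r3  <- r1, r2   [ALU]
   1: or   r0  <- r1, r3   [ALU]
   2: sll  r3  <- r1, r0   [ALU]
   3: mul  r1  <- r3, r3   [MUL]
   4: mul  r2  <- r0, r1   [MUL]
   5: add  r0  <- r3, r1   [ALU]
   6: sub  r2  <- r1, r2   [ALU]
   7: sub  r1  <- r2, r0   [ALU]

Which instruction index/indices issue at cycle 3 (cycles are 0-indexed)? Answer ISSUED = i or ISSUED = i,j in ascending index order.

0. add @i0  | RAW r3
1. or @i1  | RAW r0
2. sll @i2  | RAW r3
3. mul @i3  | no-port MUL/MUL
4. mul+add @i4,i5  | 2-wide
5. sub @i6  | RAW r2
6. sub @i7  | tail

ISSUED = 3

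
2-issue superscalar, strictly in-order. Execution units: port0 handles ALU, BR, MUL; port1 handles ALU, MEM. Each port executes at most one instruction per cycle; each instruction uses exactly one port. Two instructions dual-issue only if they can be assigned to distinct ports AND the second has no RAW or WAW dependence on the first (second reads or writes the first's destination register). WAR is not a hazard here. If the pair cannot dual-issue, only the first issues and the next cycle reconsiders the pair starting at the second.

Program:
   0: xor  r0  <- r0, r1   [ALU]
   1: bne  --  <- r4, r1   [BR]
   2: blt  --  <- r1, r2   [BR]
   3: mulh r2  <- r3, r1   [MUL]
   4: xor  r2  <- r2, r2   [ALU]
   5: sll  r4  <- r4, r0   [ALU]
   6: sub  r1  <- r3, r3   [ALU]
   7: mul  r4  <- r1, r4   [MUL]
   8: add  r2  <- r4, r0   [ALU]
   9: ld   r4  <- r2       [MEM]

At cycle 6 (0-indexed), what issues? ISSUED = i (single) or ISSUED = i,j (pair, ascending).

ISSUED = 8

[0] i0+i1  xor.ALU+bne.BR  -- dual
[1] i2  blt.BR  -- no-port BR/MUL
[2] i3  mulh.MUL  -- RAW+WAW r2
[3] i4+i5  xor.ALU+sll.ALU  -- dual
[4] i6  sub.ALU  -- RAW r1
[5] i7  mul.MUL  -- RAW r4
[6] i8  add.ALU  -- RAW r2
[7] i9  ld.MEM  -- tail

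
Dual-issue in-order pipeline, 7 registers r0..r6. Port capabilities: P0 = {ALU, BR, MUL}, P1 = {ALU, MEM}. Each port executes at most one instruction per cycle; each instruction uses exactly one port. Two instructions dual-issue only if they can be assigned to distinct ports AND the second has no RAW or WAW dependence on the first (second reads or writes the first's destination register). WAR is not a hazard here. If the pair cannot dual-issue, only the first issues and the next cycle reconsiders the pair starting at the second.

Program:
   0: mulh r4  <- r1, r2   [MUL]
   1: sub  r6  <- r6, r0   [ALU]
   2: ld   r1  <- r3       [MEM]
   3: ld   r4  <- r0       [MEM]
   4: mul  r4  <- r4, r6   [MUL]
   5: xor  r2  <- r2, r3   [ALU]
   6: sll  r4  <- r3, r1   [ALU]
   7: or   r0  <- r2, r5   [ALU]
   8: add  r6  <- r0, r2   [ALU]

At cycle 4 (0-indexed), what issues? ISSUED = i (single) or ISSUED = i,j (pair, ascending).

ISSUED = 6,7

c0: i0,i1 mulh/sub  2-wide
c1: i2 ld  no-port MEM/MEM
c2: i3 ld  RAW+WAW r4
c3: i4,i5 mul/xor  2-wide
c4: i6,i7 sll/or  2-wide
c5: i8 add  tail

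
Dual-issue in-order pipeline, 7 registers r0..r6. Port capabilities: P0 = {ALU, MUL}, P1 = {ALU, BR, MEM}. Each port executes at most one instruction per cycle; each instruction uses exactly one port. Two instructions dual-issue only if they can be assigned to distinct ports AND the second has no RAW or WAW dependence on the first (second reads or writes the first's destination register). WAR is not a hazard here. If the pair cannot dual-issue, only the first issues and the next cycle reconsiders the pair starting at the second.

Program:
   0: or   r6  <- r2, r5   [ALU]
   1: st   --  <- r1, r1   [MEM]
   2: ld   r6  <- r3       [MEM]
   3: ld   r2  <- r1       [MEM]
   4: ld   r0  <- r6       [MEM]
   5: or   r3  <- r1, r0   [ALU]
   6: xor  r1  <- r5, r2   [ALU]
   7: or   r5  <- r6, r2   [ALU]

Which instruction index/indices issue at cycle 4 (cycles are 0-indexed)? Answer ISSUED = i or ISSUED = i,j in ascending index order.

t=0 i0+i1:or st ; 2-wide
t=1 i2:ld ; no-port MEM/MEM
t=2 i3:ld ; no-port MEM/MEM
t=3 i4:ld ; RAW r0
t=4 i5+i6:or xor ; 2-wide
t=5 i7:or ; tail

ISSUED = 5,6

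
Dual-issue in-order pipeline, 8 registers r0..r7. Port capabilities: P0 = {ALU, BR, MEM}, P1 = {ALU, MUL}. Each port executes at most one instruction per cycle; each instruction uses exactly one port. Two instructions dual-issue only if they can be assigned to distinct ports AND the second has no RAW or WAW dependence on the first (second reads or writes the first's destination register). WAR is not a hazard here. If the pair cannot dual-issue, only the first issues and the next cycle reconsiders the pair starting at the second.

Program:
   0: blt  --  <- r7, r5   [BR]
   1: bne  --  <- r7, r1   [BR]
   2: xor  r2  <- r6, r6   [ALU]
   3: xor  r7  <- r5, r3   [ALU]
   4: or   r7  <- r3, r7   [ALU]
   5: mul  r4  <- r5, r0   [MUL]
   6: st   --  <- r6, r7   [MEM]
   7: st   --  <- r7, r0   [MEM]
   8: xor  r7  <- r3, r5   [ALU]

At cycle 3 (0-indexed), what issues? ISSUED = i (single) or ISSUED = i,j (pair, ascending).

#0 head=0: blt.BR i0 no-port BR/BR
#1 head=1: bne.BR;xor.ALU i1+i2 dual
#2 head=3: xor.ALU i3 RAW+WAW r7
#3 head=4: or.ALU;mul.MUL i4+i5 dual
#4 head=6: st.MEM i6 no-port MEM/MEM
#5 head=7: st.MEM;xor.ALU i7+i8 dual

ISSUED = 4,5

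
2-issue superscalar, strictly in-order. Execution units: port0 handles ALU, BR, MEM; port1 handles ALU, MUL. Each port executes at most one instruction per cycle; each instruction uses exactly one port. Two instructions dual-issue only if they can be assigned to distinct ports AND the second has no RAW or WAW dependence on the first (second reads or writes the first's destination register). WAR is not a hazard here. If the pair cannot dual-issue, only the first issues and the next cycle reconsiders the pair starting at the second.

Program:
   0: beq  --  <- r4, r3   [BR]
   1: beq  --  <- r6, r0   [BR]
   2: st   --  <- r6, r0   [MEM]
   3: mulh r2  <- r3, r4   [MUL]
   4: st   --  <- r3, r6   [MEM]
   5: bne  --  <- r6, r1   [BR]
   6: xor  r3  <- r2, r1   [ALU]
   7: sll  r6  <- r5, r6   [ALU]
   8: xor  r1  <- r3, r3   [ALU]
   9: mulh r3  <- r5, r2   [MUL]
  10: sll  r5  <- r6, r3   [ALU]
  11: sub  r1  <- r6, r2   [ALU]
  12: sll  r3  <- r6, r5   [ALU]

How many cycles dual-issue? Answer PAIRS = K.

c0: i0 beq  no-port BR/BR
c1: i1 beq  no-port BR/MEM
c2: i2/i3 st mulh  pair
c3: i4 st  no-port MEM/BR
c4: i5/i6 bne xor  pair
c5: i7/i8 sll xor  pair
c6: i9 mulh  RAW r3
c7: i10/i11 sll sub  pair
c8: i12 sll  tail

PAIRS = 4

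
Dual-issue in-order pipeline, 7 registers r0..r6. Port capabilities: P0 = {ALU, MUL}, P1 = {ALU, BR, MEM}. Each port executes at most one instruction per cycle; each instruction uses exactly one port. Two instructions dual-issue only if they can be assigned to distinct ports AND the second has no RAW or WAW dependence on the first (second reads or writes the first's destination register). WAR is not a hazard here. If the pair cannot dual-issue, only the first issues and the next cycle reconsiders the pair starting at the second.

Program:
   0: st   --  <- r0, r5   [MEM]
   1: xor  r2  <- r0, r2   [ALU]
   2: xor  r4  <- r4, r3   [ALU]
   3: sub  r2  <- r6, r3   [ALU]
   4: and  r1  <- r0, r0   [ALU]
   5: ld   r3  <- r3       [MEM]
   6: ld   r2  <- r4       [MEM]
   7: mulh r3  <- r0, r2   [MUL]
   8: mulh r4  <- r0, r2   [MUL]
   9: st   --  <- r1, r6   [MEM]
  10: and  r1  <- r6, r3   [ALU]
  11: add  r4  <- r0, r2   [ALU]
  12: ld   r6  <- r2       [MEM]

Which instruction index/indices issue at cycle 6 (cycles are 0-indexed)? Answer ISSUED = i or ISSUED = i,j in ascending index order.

ISSUED = 10,11

c0: i0,i1 st+xor  pair
c1: i2,i3 xor+sub  pair
c2: i4,i5 and+ld  pair
c3: i6 ld  RAW r2
c4: i7 mulh  no-port MUL/MUL
c5: i8,i9 mulh+st  pair
c6: i10,i11 and+add  pair
c7: i12 ld  tail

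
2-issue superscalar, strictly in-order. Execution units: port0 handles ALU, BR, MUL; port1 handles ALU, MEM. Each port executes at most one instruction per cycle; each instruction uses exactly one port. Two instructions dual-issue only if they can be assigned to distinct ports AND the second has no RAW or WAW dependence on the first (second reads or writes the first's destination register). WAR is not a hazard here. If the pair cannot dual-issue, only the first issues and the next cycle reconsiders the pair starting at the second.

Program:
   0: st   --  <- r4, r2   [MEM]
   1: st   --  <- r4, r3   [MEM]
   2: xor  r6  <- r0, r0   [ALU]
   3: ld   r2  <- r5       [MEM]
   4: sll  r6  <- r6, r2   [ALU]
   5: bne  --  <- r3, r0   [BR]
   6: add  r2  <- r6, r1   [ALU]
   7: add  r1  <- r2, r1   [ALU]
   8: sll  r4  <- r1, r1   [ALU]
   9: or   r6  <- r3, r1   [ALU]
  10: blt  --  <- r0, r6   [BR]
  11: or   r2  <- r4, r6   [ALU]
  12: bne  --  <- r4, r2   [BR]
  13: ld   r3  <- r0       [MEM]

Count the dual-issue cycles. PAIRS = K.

PAIRS = 5

[0] i0  st.MEM  -- no-port MEM/MEM
[1] i1/i2  st.MEM xor.ALU  -- 2-wide
[2] i3  ld.MEM  -- RAW r2
[3] i4/i5  sll.ALU bne.BR  -- 2-wide
[4] i6  add.ALU  -- RAW r2
[5] i7  add.ALU  -- RAW r1
[6] i8/i9  sll.ALU or.ALU  -- 2-wide
[7] i10/i11  blt.BR or.ALU  -- 2-wide
[8] i12/i13  bne.BR ld.MEM  -- 2-wide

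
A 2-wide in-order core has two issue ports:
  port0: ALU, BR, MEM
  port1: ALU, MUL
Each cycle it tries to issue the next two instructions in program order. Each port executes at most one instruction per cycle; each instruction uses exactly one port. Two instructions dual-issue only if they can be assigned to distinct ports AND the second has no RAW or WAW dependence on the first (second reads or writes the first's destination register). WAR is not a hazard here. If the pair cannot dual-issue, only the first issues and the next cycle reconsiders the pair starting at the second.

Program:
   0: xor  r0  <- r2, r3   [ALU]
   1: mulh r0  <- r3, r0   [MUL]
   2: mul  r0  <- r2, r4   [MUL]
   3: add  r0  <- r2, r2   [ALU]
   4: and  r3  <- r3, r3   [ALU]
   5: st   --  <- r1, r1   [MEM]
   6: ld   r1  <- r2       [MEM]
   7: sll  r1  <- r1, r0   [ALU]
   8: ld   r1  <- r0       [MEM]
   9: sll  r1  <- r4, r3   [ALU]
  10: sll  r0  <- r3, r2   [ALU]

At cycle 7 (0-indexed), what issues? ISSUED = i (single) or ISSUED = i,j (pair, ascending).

ISSUED = 8

0. xor @i0  | RAW+WAW r0
1. mulh @i1  | no-port MUL/MUL
2. mul @i2  | WAW r0
3. add;and @i3+i4  | dual
4. st @i5  | no-port MEM/MEM
5. ld @i6  | RAW+WAW r1
6. sll @i7  | WAW r1
7. ld @i8  | WAW r1
8. sll;sll @i9+i10  | dual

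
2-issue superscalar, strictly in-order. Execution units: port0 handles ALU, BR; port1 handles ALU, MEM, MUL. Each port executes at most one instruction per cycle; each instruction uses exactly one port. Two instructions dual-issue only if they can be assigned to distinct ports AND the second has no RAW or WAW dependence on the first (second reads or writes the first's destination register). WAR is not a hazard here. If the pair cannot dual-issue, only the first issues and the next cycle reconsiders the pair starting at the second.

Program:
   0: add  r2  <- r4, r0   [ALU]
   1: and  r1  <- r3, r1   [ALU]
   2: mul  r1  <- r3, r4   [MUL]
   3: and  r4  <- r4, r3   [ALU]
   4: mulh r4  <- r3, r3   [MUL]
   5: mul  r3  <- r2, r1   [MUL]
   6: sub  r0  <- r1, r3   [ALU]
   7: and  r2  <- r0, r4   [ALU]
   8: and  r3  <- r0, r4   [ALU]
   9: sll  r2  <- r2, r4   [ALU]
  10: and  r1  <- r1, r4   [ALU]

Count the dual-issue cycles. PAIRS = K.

PAIRS = 4

[0] i0&i1  add and  -- 2-wide
[1] i2&i3  mul and  -- 2-wide
[2] i4  mulh  -- no-port MUL/MUL
[3] i5  mul  -- RAW r3
[4] i6  sub  -- RAW r0
[5] i7&i8  and and  -- 2-wide
[6] i9&i10  sll and  -- 2-wide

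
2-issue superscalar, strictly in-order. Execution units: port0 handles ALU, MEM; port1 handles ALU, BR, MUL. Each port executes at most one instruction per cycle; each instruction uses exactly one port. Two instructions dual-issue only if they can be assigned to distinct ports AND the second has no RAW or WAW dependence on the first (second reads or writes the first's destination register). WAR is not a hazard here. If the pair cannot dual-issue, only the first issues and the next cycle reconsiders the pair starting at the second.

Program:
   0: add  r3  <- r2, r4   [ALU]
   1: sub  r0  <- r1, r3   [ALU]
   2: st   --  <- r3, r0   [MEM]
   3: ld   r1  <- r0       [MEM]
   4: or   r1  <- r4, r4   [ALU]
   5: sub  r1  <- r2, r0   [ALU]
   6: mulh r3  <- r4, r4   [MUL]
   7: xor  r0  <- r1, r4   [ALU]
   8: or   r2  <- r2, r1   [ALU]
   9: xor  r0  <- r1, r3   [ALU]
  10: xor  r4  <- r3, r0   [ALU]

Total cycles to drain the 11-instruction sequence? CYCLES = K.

#0 head=0: add i0 RAW r3
#1 head=1: sub i1 RAW r0
#2 head=2: st i2 no-port MEM/MEM
#3 head=3: ld i3 WAW r1
#4 head=4: or i4 WAW r1
#5 head=5: sub/mulh i5&i6 dual
#6 head=7: xor/or i7&i8 dual
#7 head=9: xor i9 RAW r0
#8 head=10: xor i10 tail

CYCLES = 9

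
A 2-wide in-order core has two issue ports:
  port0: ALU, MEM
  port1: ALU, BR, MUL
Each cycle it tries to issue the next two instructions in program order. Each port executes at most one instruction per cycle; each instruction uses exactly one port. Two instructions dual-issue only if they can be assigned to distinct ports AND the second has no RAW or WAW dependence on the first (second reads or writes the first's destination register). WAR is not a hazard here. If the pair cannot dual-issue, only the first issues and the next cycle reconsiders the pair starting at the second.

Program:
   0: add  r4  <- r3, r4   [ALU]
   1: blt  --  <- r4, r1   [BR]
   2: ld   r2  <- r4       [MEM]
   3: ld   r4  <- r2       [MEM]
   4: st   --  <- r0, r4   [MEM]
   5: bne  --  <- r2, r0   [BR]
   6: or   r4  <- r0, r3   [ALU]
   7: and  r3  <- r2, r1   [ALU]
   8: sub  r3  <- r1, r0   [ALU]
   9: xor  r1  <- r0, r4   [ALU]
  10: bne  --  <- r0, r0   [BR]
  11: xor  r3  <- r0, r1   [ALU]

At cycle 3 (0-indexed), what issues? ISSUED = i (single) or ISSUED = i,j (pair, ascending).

ISSUED = 4,5

0. add.ALU @i0  | RAW r4
1. blt.BR;ld.MEM @i1&i2  | 2-wide
2. ld.MEM @i3  | no-port MEM/MEM
3. st.MEM;bne.BR @i4&i5  | 2-wide
4. or.ALU;and.ALU @i6&i7  | 2-wide
5. sub.ALU;xor.ALU @i8&i9  | 2-wide
6. bne.BR;xor.ALU @i10&i11  | 2-wide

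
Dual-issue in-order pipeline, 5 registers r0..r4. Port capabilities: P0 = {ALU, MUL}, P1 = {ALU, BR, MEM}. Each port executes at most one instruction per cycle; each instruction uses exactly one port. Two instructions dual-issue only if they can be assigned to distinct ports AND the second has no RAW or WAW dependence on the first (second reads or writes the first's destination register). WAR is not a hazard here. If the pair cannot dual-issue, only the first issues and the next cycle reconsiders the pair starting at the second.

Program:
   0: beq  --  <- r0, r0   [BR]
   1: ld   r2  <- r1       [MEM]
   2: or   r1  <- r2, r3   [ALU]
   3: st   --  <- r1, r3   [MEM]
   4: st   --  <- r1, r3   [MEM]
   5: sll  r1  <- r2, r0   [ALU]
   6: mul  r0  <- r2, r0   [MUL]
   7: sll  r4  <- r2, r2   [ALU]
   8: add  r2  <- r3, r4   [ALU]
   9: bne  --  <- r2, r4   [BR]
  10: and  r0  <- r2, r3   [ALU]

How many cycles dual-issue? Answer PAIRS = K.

#0 head=0: beq.BR i0 no-port BR/MEM
#1 head=1: ld.MEM i1 RAW r2
#2 head=2: or.ALU i2 RAW r1
#3 head=3: st.MEM i3 no-port MEM/MEM
#4 head=4: st.MEM;sll.ALU i4&i5 2-wide
#5 head=6: mul.MUL;sll.ALU i6&i7 2-wide
#6 head=8: add.ALU i8 RAW r2
#7 head=9: bne.BR;and.ALU i9&i10 2-wide

PAIRS = 3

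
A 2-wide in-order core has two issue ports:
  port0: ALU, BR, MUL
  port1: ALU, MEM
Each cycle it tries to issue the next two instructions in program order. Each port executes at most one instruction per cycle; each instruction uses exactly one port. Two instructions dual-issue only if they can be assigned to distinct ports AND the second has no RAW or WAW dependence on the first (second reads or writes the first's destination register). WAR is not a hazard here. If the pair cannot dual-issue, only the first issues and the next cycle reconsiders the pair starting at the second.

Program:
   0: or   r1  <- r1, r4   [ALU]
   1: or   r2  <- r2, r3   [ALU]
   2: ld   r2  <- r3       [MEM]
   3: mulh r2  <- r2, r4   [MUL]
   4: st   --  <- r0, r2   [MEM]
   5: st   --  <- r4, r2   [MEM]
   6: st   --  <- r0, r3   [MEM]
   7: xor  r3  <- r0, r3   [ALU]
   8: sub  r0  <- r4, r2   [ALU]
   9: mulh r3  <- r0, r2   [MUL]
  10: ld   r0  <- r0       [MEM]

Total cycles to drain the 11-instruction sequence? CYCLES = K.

CYCLES = 8

0. or;or @i0+i1  | dual
1. ld @i2  | RAW+WAW r2
2. mulh @i3  | RAW r2
3. st @i4  | no-port MEM/MEM
4. st @i5  | no-port MEM/MEM
5. st;xor @i6+i7  | dual
6. sub @i8  | RAW r0
7. mulh;ld @i9+i10  | dual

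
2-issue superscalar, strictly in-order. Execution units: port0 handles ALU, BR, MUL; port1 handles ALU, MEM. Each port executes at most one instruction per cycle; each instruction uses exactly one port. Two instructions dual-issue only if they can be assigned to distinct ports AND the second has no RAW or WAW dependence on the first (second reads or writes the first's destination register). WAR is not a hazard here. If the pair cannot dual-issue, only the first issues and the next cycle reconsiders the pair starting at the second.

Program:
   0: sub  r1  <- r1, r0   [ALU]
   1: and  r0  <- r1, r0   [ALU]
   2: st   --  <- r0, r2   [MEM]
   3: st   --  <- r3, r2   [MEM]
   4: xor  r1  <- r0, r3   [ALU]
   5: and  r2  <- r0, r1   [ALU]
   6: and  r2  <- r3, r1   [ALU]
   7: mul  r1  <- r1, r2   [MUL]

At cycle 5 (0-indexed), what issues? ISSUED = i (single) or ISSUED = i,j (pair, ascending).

ISSUED = 6

t=0 i0:sub ; RAW r1
t=1 i1:and ; RAW r0
t=2 i2:st ; no-port MEM/MEM
t=3 i3,i4:st+xor ; pair
t=4 i5:and ; WAW r2
t=5 i6:and ; RAW r2
t=6 i7:mul ; tail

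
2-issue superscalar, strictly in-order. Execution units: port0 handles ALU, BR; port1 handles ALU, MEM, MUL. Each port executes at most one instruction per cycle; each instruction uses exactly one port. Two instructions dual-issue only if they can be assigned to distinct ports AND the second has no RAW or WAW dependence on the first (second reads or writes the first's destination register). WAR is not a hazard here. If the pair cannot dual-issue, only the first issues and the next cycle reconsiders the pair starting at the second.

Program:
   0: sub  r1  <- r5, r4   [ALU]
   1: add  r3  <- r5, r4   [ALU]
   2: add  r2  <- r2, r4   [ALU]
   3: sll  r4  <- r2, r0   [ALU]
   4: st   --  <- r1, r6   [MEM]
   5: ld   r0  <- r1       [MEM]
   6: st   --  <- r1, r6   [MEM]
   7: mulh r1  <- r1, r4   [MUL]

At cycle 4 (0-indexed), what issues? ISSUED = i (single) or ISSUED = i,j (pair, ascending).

#0 head=0: sub.ALU+add.ALU i0,i1 dual
#1 head=2: add.ALU i2 RAW r2
#2 head=3: sll.ALU+st.MEM i3,i4 dual
#3 head=5: ld.MEM i5 no-port MEM/MEM
#4 head=6: st.MEM i6 no-port MEM/MUL
#5 head=7: mulh.MUL i7 tail

ISSUED = 6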